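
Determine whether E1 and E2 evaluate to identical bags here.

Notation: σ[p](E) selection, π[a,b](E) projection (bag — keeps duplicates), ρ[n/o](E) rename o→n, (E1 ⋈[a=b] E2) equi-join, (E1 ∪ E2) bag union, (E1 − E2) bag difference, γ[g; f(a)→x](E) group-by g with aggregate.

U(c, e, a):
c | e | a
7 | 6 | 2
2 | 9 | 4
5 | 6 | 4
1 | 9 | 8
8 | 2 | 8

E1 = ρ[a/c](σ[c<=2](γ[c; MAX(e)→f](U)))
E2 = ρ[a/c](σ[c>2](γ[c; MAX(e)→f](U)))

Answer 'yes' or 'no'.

E1 per-node cardinality:
  U → 5
  γ[c; MAX(e)→f](U) → 5
  σ[c<=2](γ[c; MAX(e)→f](U)) → 2
  ρ[a/c](σ[c<=2](γ[c; MAX(e)→f](U))) → 2
E2 per-node cardinality:
  U → 5
  γ[c; MAX(e)→f](U) → 5
  σ[c>2](γ[c; MAX(e)→f](U)) → 3
  ρ[a/c](σ[c>2](γ[c; MAX(e)→f](U))) → 3

E1 result:
a | f
1 | 9
2 | 9
E2 result:
a | f
5 | 6
7 | 6
8 | 2
Witness: (2, 9) appears 1× in E1 but 0× in E2.

no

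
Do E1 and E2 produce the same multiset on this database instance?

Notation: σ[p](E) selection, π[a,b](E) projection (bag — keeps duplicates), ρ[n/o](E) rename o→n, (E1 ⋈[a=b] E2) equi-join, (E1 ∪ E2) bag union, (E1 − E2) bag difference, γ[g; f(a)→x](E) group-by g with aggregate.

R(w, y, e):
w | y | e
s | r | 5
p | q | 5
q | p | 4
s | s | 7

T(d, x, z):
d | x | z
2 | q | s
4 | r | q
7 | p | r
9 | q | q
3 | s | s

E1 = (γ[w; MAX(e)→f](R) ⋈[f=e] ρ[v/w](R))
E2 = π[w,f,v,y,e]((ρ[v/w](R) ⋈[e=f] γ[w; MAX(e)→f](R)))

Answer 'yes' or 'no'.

E1 per-node cardinality:
  R → 4
  γ[w; MAX(e)→f](R) → 3
  R → 4
  ρ[v/w](R) → 4
  (γ[w; MAX(e)→f](R) ⋈[f=e] ρ[v/w](R)) → 4
E2 per-node cardinality:
  R → 4
  ρ[v/w](R) → 4
  R → 4
  γ[w; MAX(e)→f](R) → 3
  (ρ[v/w](R) ⋈[e=f] γ[w; MAX(e)→f](R)) → 4
  π[w,f,v,y,e]((ρ[v/w](R) ⋈[e=f] γ[w; MAX(e)→f](R))) → 4

E1 and E2 produce the same multiset:
w | f | v | y | e
p | 5 | p | q | 5
p | 5 | s | r | 5
q | 4 | q | p | 4
s | 7 | s | s | 7

yes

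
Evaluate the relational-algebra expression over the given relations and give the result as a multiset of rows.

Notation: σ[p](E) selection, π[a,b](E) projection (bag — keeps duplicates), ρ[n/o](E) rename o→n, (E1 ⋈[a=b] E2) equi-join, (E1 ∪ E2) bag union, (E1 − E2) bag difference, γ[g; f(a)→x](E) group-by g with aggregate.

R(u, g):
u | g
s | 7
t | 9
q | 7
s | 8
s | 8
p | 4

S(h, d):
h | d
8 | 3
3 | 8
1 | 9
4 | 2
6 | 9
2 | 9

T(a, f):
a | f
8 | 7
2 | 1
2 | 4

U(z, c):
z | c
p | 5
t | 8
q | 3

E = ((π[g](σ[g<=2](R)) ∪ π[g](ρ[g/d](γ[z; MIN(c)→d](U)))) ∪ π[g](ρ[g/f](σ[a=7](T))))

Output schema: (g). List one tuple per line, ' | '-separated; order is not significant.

Subexpression sizes:
  R → 6
  σ[g<=2](R) → 0
  π[g](σ[g<=2](R)) → 0
  U → 3
  γ[z; MIN(c)→d](U) → 3
  ρ[g/d](γ[z; MIN(c)→d](U)) → 3
  π[g](ρ[g/d](γ[z; MIN(c)→d](U))) → 3
  (π[g](σ[g<=2](R)) ∪ π[g](ρ[g/d](γ[z; MIN(c)→d](U)))) → 3
  T → 3
  σ[a=7](T) → 0
  ρ[g/f](σ[a=7](T)) → 0
  π[g](ρ[g/f](σ[a=7](T))) → 0
  ((π[g](σ[g<=2](R)) ∪ π[g](ρ[g/d](γ[z; MIN(c)→d](U)))) ∪ π[g](ρ[g/f](σ[a=7](T)))) → 3

== RESULT ==
g
3
5
8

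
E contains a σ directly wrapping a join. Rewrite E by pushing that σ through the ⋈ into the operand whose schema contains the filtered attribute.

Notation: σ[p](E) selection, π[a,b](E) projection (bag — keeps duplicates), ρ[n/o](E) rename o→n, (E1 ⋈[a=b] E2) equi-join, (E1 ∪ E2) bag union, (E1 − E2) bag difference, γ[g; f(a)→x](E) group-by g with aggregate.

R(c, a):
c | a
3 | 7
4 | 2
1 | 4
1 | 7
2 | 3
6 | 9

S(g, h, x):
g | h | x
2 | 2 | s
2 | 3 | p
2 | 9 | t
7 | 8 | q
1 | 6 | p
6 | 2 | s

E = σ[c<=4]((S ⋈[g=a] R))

σ filters on c, owned by the right side.
E' = (S ⋈[g=a] σ[c<=4](R))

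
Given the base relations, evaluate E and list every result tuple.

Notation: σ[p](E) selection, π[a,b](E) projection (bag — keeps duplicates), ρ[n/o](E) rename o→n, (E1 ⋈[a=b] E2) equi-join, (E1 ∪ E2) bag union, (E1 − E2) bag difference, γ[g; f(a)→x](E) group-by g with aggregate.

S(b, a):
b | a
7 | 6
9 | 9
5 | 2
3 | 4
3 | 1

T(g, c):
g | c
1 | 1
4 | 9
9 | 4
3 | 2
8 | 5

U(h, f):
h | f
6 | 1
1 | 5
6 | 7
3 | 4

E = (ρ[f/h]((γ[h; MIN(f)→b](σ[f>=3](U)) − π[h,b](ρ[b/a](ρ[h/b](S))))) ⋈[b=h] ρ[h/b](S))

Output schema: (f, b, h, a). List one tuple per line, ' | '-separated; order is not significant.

Subexpression sizes:
  U → 4
  σ[f>=3](U) → 3
  γ[h; MIN(f)→b](σ[f>=3](U)) → 3
  S → 5
  ρ[h/b](S) → 5
  ρ[b/a](ρ[h/b](S)) → 5
  π[h,b](ρ[b/a](ρ[h/b](S))) → 5
  (γ[h; MIN(f)→b](σ[f>=3](U)) − π[h,b](ρ[b/a](ρ[h/b](S)))) → 2
  ρ[f/h]((γ[h; MIN(f)→b](σ[f>=3](U)) − π[h,b](ρ[b/a](ρ[h/b](S))))) → 2
  S → 5
  ρ[h/b](S) → 5
  (ρ[f/h]((γ[h; MIN(f)→b](σ[f>=3](U)) − π[h,b](ρ[b/a](ρ[h/b](S))))) ⋈[b=h] ρ[h/b](S)) → 2

== RESULT ==
f | b | h | a
1 | 5 | 5 | 2
6 | 7 | 7 | 6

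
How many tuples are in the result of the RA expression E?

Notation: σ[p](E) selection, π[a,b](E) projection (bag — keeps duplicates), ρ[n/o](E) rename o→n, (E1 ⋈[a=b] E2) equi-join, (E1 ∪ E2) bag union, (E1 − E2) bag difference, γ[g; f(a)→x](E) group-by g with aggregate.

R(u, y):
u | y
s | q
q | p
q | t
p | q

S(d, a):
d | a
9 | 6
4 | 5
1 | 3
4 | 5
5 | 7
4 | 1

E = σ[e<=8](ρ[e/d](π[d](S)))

Per-node cardinality:
  S → 6
  π[d](S) → 6
  ρ[e/d](π[d](S)) → 6
  σ[e<=8](ρ[e/d](π[d](S))) → 5

|E| = 5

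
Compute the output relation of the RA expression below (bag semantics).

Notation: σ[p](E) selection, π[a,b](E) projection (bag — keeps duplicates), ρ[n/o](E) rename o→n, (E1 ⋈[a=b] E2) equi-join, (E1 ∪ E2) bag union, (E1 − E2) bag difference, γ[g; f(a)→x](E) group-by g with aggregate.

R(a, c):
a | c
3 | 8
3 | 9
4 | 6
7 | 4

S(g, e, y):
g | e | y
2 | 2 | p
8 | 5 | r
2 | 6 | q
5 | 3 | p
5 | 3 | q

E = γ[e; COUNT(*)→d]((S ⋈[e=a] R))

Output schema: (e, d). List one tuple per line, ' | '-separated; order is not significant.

Stepwise |·|:
  S → 5
  R → 4
  (S ⋈[e=a] R) → 4
  γ[e; COUNT(*)→d]((S ⋈[e=a] R)) → 1

== RESULT ==
e | d
3 | 4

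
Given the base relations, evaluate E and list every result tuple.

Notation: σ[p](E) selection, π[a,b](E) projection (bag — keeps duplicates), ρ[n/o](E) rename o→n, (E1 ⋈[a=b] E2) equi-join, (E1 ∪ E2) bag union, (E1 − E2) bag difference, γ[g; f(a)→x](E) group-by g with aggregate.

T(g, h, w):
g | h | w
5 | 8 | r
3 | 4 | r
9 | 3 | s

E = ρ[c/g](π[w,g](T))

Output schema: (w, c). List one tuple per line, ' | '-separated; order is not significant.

Per-node cardinality:
  T → 3
  π[w,g](T) → 3
  ρ[c/g](π[w,g](T)) → 3

== RESULT ==
w | c
r | 3
r | 5
s | 9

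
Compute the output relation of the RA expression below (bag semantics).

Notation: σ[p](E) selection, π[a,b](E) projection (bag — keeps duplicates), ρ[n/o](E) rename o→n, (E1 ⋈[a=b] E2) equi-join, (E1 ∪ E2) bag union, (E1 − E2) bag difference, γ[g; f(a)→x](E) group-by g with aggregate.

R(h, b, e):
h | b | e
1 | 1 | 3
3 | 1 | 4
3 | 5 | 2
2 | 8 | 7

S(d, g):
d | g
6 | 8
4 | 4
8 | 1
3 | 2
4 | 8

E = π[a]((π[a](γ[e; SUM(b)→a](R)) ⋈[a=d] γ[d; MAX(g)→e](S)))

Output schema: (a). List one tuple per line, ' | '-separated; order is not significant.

Stepwise |·|:
  R → 4
  γ[e; SUM(b)→a](R) → 4
  π[a](γ[e; SUM(b)→a](R)) → 4
  S → 5
  γ[d; MAX(g)→e](S) → 4
  (π[a](γ[e; SUM(b)→a](R)) ⋈[a=d] γ[d; MAX(g)→e](S)) → 1
  π[a]((π[a](γ[e; SUM(b)→a](R)) ⋈[a=d] γ[d; MAX(g)→e](S))) → 1

== RESULT ==
a
8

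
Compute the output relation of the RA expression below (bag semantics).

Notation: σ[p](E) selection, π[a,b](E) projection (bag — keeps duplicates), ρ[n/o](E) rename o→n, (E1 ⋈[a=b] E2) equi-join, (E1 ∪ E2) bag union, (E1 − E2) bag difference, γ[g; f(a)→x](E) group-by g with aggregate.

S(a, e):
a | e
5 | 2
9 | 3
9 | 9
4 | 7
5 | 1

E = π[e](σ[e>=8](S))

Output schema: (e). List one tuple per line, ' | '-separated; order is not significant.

Per-node cardinality:
  S → 5
  σ[e>=8](S) → 1
  π[e](σ[e>=8](S)) → 1

== RESULT ==
e
9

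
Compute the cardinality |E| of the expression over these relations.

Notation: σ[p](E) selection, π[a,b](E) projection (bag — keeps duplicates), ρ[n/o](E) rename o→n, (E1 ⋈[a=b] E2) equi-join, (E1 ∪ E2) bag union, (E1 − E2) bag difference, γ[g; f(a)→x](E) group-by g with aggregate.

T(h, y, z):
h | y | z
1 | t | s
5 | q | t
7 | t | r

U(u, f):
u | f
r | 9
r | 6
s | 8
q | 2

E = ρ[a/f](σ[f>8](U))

Per-node cardinality:
  U → 4
  σ[f>8](U) → 1
  ρ[a/f](σ[f>8](U)) → 1

|E| = 1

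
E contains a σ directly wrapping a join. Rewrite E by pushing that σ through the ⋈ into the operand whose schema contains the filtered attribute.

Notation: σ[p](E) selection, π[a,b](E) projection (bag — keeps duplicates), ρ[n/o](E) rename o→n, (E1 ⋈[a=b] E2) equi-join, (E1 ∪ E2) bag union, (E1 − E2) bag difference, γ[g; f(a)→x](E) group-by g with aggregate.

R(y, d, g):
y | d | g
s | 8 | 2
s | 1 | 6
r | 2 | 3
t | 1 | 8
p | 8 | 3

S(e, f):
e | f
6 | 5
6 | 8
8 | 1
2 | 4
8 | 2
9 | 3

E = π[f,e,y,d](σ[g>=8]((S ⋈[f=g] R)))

σ filters on g, owned by the right side.
E' = π[f,e,y,d]((S ⋈[f=g] σ[g>=8](R)))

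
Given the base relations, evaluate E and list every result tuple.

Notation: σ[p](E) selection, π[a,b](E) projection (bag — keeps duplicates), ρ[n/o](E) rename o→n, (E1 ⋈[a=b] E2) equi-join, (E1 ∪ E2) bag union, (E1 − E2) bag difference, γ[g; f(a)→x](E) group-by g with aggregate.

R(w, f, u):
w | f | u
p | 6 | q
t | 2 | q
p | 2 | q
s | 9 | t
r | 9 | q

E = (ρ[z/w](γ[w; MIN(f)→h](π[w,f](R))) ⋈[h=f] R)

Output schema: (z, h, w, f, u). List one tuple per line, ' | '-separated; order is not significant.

Subexpression sizes:
  R → 5
  π[w,f](R) → 5
  γ[w; MIN(f)→h](π[w,f](R)) → 4
  ρ[z/w](γ[w; MIN(f)→h](π[w,f](R))) → 4
  R → 5
  (ρ[z/w](γ[w; MIN(f)→h](π[w,f](R))) ⋈[h=f] R) → 8

== RESULT ==
z | h | w | f | u
p | 2 | p | 2 | q
p | 2 | t | 2 | q
r | 9 | r | 9 | q
r | 9 | s | 9 | t
s | 9 | r | 9 | q
s | 9 | s | 9 | t
t | 2 | p | 2 | q
t | 2 | t | 2 | q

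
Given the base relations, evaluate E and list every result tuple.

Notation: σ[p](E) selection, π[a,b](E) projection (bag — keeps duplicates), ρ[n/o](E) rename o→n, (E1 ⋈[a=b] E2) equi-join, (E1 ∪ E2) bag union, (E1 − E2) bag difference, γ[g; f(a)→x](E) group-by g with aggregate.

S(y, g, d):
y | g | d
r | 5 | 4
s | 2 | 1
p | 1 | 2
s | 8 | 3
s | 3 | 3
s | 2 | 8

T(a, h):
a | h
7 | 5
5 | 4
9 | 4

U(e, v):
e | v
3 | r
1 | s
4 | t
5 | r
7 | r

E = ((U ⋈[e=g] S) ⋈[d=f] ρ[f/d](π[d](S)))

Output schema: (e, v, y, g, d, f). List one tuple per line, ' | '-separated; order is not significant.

Subexpression sizes:
  U → 5
  S → 6
  (U ⋈[e=g] S) → 3
  S → 6
  π[d](S) → 6
  ρ[f/d](π[d](S)) → 6
  ((U ⋈[e=g] S) ⋈[d=f] ρ[f/d](π[d](S))) → 4

== RESULT ==
e | v | y | g | d | f
1 | s | p | 1 | 2 | 2
3 | r | s | 3 | 3 | 3
3 | r | s | 3 | 3 | 3
5 | r | r | 5 | 4 | 4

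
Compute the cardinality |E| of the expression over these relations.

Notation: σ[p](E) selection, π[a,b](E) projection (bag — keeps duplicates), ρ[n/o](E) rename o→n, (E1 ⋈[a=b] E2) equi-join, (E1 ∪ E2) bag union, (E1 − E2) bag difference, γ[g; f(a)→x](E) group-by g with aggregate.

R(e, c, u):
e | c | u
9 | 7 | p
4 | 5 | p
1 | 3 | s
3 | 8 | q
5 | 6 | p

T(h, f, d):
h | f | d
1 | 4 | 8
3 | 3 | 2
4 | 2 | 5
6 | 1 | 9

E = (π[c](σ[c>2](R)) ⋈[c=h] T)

Per-node cardinality:
  R → 5
  σ[c>2](R) → 5
  π[c](σ[c>2](R)) → 5
  T → 4
  (π[c](σ[c>2](R)) ⋈[c=h] T) → 2

|E| = 2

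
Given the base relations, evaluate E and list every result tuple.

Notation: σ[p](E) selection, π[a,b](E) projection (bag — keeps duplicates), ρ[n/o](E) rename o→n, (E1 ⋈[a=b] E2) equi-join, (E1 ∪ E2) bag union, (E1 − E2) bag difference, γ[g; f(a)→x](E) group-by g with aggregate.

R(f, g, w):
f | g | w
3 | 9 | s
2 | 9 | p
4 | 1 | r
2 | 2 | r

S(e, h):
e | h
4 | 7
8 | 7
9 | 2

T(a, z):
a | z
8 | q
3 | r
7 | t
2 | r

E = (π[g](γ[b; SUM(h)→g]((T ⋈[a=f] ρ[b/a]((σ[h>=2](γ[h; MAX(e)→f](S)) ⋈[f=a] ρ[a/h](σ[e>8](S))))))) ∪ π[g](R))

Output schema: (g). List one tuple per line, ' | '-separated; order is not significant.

Subexpression sizes:
  T → 4
  S → 3
  γ[h; MAX(e)→f](S) → 2
  σ[h>=2](γ[h; MAX(e)→f](S)) → 2
  S → 3
  σ[e>8](S) → 1
  ρ[a/h](σ[e>8](S)) → 1
  (σ[h>=2](γ[h; MAX(e)→f](S)) ⋈[f=a] ρ[a/h](σ[e>8](S))) → 0
  ρ[b/a]((σ[h>=2](γ[h; MAX(e)→f](S)) ⋈[f=a] ρ[a/h](σ[e>8](S)))) → 0
  (T ⋈[a=f] ρ[b/a]((σ[h>=2](γ[h; MAX(e)→f](S)) ⋈[f=a] ρ[a/h](σ[e>8](S))))) → 0
  γ[b; SUM(h)→g]((T ⋈[a=f] ρ[b/a]((σ[h>=2](γ[h; MAX(e)→f](S)) ⋈[f=a] ρ[a/h](σ[e>8](S)))))) → 0
  π[g](γ[b; SUM(h)→g]((T ⋈[a=f] ρ[b/a]((σ[h>=2](γ[h; MAX(e)→f](S)) ⋈[f=a] ρ[a/h](σ[e>8](S))))))) → 0
  R → 4
  π[g](R) → 4
  (π[g](γ[b; SUM(h)→g]((T ⋈[a=f] ρ[b/a]((σ[h>=2](γ[h; MAX(e)→f](S)) ⋈[f=a] ρ[a/h](σ[e>8](S))))))) ∪ π[g](R)) → 4

== RESULT ==
g
1
2
9
9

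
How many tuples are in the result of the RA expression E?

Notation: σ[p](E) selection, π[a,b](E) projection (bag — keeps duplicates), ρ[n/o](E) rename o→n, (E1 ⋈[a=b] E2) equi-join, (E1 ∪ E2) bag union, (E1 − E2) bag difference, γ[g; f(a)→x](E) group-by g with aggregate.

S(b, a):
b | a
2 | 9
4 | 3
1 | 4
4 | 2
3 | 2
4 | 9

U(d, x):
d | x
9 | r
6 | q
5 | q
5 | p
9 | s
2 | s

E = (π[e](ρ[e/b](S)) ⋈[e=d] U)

Stepwise |·|:
  S → 6
  ρ[e/b](S) → 6
  π[e](ρ[e/b](S)) → 6
  U → 6
  (π[e](ρ[e/b](S)) ⋈[e=d] U) → 1

|E| = 1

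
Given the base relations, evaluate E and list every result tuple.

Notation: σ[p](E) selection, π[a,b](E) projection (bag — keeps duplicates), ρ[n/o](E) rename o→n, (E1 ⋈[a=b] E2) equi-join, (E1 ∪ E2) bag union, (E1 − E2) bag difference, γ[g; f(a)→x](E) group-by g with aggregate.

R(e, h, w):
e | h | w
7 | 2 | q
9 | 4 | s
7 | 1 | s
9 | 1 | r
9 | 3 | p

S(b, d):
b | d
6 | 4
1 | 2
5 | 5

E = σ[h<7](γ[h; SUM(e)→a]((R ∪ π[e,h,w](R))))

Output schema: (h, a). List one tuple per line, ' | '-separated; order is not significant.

Per-node cardinality:
  R → 5
  R → 5
  π[e,h,w](R) → 5
  (R ∪ π[e,h,w](R)) → 10
  γ[h; SUM(e)→a]((R ∪ π[e,h,w](R))) → 4
  σ[h<7](γ[h; SUM(e)→a]((R ∪ π[e,h,w](R)))) → 4

== RESULT ==
h | a
1 | 32
2 | 14
3 | 18
4 | 18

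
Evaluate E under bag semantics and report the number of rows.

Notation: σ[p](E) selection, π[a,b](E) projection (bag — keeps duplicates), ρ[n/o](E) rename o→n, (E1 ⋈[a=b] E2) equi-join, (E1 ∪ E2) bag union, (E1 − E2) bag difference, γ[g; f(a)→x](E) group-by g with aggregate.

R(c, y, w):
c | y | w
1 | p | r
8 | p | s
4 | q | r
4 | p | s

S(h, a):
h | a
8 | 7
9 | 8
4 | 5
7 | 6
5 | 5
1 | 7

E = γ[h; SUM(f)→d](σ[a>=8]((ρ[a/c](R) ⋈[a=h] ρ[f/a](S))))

Row counts bottom-up:
  R → 4
  ρ[a/c](R) → 4
  S → 6
  ρ[f/a](S) → 6
  (ρ[a/c](R) ⋈[a=h] ρ[f/a](S)) → 4
  σ[a>=8]((ρ[a/c](R) ⋈[a=h] ρ[f/a](S))) → 1
  γ[h; SUM(f)→d](σ[a>=8]((ρ[a/c](R) ⋈[a=h] ρ[f/a](S)))) → 1

|E| = 1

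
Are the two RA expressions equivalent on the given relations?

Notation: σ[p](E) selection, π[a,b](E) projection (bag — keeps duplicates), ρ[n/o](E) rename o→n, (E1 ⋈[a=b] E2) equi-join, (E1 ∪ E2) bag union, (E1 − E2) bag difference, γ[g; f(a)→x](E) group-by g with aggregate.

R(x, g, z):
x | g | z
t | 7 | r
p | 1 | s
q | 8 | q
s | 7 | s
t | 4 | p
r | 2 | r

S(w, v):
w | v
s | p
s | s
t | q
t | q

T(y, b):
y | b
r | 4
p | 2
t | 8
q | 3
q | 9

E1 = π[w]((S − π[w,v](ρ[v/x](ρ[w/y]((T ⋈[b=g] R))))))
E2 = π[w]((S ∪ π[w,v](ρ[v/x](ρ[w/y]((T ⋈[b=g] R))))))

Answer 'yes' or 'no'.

E1 row counts bottom-up:
  S → 4
  T → 5
  R → 6
  (T ⋈[b=g] R) → 3
  ρ[w/y]((T ⋈[b=g] R)) → 3
  ρ[v/x](ρ[w/y]((T ⋈[b=g] R))) → 3
  π[w,v](ρ[v/x](ρ[w/y]((T ⋈[b=g] R)))) → 3
  (S − π[w,v](ρ[v/x](ρ[w/y]((T ⋈[b=g] R))))) → 3
  π[w]((S − π[w,v](ρ[v/x](ρ[w/y]((T ⋈[b=g] R)))))) → 3
E2 row counts bottom-up:
  S → 4
  T → 5
  R → 6
  (T ⋈[b=g] R) → 3
  ρ[w/y]((T ⋈[b=g] R)) → 3
  ρ[v/x](ρ[w/y]((T ⋈[b=g] R))) → 3
  π[w,v](ρ[v/x](ρ[w/y]((T ⋈[b=g] R)))) → 3
  (S ∪ π[w,v](ρ[v/x](ρ[w/y]((T ⋈[b=g] R))))) → 7
  π[w]((S ∪ π[w,v](ρ[v/x](ρ[w/y]((T ⋈[b=g] R)))))) → 7

E1 result:
w
s
s
t
E2 result:
w
p
r
s
s
t
t
t
Witness: ('p',) appears 0× in E1 but 1× in E2.

no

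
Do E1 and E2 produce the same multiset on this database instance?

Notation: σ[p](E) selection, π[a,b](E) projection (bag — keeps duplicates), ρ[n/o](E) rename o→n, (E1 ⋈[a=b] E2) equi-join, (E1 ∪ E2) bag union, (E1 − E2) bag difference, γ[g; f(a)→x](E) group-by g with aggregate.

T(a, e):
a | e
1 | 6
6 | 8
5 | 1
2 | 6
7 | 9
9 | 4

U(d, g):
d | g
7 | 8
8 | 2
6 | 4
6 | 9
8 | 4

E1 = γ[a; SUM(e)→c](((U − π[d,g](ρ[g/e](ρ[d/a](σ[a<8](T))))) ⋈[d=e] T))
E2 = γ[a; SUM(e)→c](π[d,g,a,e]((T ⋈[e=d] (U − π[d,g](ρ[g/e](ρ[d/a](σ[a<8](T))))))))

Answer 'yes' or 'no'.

E1 row counts bottom-up:
  U → 5
  T → 6
  σ[a<8](T) → 5
  ρ[d/a](σ[a<8](T)) → 5
  ρ[g/e](ρ[d/a](σ[a<8](T))) → 5
  π[d,g](ρ[g/e](ρ[d/a](σ[a<8](T)))) → 5
  (U − π[d,g](ρ[g/e](ρ[d/a](σ[a<8](T))))) → 5
  T → 6
  ((U − π[d,g](ρ[g/e](ρ[d/a](σ[a<8](T))))) ⋈[d=e] T) → 6
  γ[a; SUM(e)→c](((U − π[d,g](ρ[g/e](ρ[d/a](σ[a<8](T))))) ⋈[d=e] T)) → 3
E2 row counts bottom-up:
  T → 6
  U → 5
  T → 6
  σ[a<8](T) → 5
  ρ[d/a](σ[a<8](T)) → 5
  ρ[g/e](ρ[d/a](σ[a<8](T))) → 5
  π[d,g](ρ[g/e](ρ[d/a](σ[a<8](T)))) → 5
  (U − π[d,g](ρ[g/e](ρ[d/a](σ[a<8](T))))) → 5
  (T ⋈[e=d] (U − π[d,g](ρ[g/e](ρ[d/a](σ[a<8](T)))))) → 6
  π[d,g,a,e]((T ⋈[e=d] (U − π[d,g](ρ[g/e](ρ[d/a](σ[a<8](T))))))) → 6
  γ[a; SUM(e)→c](π[d,g,a,e]((T ⋈[e=d] (U − π[d,g](ρ[g/e](ρ[d/a](σ[a<8](T)))))))) → 3

E1 and E2 produce the same multiset:
a | c
1 | 12
2 | 12
6 | 16

yes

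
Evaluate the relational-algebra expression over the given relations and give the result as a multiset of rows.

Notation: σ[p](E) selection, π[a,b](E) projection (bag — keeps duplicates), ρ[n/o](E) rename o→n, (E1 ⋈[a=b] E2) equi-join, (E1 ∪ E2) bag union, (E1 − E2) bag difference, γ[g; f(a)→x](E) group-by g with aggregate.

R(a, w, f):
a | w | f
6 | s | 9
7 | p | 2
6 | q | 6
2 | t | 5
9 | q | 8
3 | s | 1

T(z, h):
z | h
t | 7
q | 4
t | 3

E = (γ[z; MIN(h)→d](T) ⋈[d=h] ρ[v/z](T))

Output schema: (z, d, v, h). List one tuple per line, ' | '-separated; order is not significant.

Row counts bottom-up:
  T → 3
  γ[z; MIN(h)→d](T) → 2
  T → 3
  ρ[v/z](T) → 3
  (γ[z; MIN(h)→d](T) ⋈[d=h] ρ[v/z](T)) → 2

== RESULT ==
z | d | v | h
q | 4 | q | 4
t | 3 | t | 3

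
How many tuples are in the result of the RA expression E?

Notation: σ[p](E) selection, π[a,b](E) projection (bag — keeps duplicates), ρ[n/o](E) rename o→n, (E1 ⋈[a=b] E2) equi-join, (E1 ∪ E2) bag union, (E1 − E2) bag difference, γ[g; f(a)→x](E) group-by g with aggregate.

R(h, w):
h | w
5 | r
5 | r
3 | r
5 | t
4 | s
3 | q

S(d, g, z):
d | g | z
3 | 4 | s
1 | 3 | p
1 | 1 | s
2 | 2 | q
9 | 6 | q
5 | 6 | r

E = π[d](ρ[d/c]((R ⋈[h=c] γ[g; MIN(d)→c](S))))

Subexpression sizes:
  R → 6
  S → 6
  γ[g; MIN(d)→c](S) → 5
  (R ⋈[h=c] γ[g; MIN(d)→c](S)) → 5
  ρ[d/c]((R ⋈[h=c] γ[g; MIN(d)→c](S))) → 5
  π[d](ρ[d/c]((R ⋈[h=c] γ[g; MIN(d)→c](S)))) → 5

|E| = 5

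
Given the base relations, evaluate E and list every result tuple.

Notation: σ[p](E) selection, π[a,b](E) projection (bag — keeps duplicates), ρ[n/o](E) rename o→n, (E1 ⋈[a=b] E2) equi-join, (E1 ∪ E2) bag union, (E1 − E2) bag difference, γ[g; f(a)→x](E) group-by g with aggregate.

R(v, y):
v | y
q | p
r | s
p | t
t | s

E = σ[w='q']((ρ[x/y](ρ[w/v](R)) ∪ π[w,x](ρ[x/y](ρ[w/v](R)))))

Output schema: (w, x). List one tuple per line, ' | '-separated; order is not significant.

Per-node cardinality:
  R → 4
  ρ[w/v](R) → 4
  ρ[x/y](ρ[w/v](R)) → 4
  R → 4
  ρ[w/v](R) → 4
  ρ[x/y](ρ[w/v](R)) → 4
  π[w,x](ρ[x/y](ρ[w/v](R))) → 4
  (ρ[x/y](ρ[w/v](R)) ∪ π[w,x](ρ[x/y](ρ[w/v](R)))) → 8
  σ[w='q']((ρ[x/y](ρ[w/v](R)) ∪ π[w,x](ρ[x/y](ρ[w/v](R))))) → 2

== RESULT ==
w | x
q | p
q | p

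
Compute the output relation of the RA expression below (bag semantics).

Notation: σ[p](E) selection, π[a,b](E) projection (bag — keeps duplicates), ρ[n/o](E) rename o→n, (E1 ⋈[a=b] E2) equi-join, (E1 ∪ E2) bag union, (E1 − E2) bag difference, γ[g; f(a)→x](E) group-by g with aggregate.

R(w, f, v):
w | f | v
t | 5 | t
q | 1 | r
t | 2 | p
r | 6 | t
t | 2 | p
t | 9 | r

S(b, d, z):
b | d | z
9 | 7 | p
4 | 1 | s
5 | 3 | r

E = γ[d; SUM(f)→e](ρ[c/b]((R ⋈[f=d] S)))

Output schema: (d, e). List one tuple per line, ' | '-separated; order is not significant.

Per-node cardinality:
  R → 6
  S → 3
  (R ⋈[f=d] S) → 1
  ρ[c/b]((R ⋈[f=d] S)) → 1
  γ[d; SUM(f)→e](ρ[c/b]((R ⋈[f=d] S))) → 1

== RESULT ==
d | e
1 | 1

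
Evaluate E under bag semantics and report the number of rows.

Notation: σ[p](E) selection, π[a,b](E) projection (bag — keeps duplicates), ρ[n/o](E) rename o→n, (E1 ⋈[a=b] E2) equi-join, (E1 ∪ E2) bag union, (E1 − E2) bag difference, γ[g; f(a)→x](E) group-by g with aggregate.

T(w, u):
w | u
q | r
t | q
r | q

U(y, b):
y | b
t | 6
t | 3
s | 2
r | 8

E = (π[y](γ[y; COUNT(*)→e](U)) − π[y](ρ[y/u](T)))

Row counts bottom-up:
  U → 4
  γ[y; COUNT(*)→e](U) → 3
  π[y](γ[y; COUNT(*)→e](U)) → 3
  T → 3
  ρ[y/u](T) → 3
  π[y](ρ[y/u](T)) → 3
  (π[y](γ[y; COUNT(*)→e](U)) − π[y](ρ[y/u](T))) → 2

|E| = 2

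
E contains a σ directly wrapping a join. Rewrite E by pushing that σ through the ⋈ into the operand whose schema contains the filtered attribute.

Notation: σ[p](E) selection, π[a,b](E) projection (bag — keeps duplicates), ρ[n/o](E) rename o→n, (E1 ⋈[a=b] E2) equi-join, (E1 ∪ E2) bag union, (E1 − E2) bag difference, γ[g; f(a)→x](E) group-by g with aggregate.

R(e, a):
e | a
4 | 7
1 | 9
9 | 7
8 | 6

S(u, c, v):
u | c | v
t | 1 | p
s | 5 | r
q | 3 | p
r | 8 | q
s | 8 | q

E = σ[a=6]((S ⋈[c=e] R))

σ filters on a, owned by the right side.
E' = (S ⋈[c=e] σ[a=6](R))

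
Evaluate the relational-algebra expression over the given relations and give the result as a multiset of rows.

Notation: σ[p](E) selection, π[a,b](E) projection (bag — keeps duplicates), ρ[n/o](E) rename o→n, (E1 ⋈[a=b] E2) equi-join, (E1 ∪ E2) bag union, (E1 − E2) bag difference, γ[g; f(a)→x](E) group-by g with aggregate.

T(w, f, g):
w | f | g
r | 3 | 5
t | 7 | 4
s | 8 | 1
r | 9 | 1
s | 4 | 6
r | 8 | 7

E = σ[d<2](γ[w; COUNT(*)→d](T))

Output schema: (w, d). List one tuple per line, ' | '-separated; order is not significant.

Stepwise |·|:
  T → 6
  γ[w; COUNT(*)→d](T) → 3
  σ[d<2](γ[w; COUNT(*)→d](T)) → 1

== RESULT ==
w | d
t | 1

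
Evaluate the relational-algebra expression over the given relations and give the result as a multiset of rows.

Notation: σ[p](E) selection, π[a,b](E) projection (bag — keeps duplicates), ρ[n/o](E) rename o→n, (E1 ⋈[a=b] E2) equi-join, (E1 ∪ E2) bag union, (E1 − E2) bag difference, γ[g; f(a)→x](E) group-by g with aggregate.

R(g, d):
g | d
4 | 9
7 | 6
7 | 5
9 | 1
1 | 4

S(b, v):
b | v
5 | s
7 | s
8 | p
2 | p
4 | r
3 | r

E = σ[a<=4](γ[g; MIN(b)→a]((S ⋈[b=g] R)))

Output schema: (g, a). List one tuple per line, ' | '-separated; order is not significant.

Per-node cardinality:
  S → 6
  R → 5
  (S ⋈[b=g] R) → 3
  γ[g; MIN(b)→a]((S ⋈[b=g] R)) → 2
  σ[a<=4](γ[g; MIN(b)→a]((S ⋈[b=g] R))) → 1

== RESULT ==
g | a
4 | 4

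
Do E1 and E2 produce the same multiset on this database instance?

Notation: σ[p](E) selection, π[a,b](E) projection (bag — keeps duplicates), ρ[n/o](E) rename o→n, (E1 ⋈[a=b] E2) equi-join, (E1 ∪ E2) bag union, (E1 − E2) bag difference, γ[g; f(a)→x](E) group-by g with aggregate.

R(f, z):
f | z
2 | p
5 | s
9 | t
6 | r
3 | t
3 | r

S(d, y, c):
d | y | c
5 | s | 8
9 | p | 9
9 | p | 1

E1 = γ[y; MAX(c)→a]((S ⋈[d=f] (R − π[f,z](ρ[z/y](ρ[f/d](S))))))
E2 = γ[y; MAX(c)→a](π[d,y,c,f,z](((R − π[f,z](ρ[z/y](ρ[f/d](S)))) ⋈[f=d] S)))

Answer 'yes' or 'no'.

E1 row counts bottom-up:
  S → 3
  R → 6
  S → 3
  ρ[f/d](S) → 3
  ρ[z/y](ρ[f/d](S)) → 3
  π[f,z](ρ[z/y](ρ[f/d](S))) → 3
  (R − π[f,z](ρ[z/y](ρ[f/d](S)))) → 5
  (S ⋈[d=f] (R − π[f,z](ρ[z/y](ρ[f/d](S))))) → 2
  γ[y; MAX(c)→a]((S ⋈[d=f] (R − π[f,z](ρ[z/y](ρ[f/d](S)))))) → 1
E2 row counts bottom-up:
  R → 6
  S → 3
  ρ[f/d](S) → 3
  ρ[z/y](ρ[f/d](S)) → 3
  π[f,z](ρ[z/y](ρ[f/d](S))) → 3
  (R − π[f,z](ρ[z/y](ρ[f/d](S)))) → 5
  S → 3
  ((R − π[f,z](ρ[z/y](ρ[f/d](S)))) ⋈[f=d] S) → 2
  π[d,y,c,f,z](((R − π[f,z](ρ[z/y](ρ[f/d](S)))) ⋈[f=d] S)) → 2
  γ[y; MAX(c)→a](π[d,y,c,f,z](((R − π[f,z](ρ[z/y](ρ[f/d](S)))) ⋈[f=d] S))) → 1

E1 and E2 produce the same multiset:
y | a
p | 9

yes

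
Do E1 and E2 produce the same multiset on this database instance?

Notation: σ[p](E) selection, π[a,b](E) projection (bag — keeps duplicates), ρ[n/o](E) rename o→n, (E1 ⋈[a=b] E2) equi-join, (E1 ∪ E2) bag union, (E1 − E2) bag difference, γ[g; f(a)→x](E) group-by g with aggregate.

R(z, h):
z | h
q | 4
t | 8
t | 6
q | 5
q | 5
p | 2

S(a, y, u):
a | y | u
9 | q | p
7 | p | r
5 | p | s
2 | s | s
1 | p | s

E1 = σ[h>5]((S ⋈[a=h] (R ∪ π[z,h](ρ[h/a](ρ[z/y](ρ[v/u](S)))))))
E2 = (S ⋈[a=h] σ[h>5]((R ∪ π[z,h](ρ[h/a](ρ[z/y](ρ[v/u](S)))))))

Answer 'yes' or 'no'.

E1 per-node cardinality:
  S → 5
  R → 6
  S → 5
  ρ[v/u](S) → 5
  ρ[z/y](ρ[v/u](S)) → 5
  ρ[h/a](ρ[z/y](ρ[v/u](S))) → 5
  π[z,h](ρ[h/a](ρ[z/y](ρ[v/u](S)))) → 5
  (R ∪ π[z,h](ρ[h/a](ρ[z/y](ρ[v/u](S))))) → 11
  (S ⋈[a=h] (R ∪ π[z,h](ρ[h/a](ρ[z/y](ρ[v/u](S)))))) → 8
  σ[h>5]((S ⋈[a=h] (R ∪ π[z,h](ρ[h/a](ρ[z/y](ρ[v/u](S))))))) → 2
E2 per-node cardinality:
  S → 5
  R → 6
  S → 5
  ρ[v/u](S) → 5
  ρ[z/y](ρ[v/u](S)) → 5
  ρ[h/a](ρ[z/y](ρ[v/u](S))) → 5
  π[z,h](ρ[h/a](ρ[z/y](ρ[v/u](S)))) → 5
  (R ∪ π[z,h](ρ[h/a](ρ[z/y](ρ[v/u](S))))) → 11
  σ[h>5]((R ∪ π[z,h](ρ[h/a](ρ[z/y](ρ[v/u](S)))))) → 4
  (S ⋈[a=h] σ[h>5]((R ∪ π[z,h](ρ[h/a](ρ[z/y](ρ[v/u](S))))))) → 2

E1 and E2 produce the same multiset:
a | y | u | z | h
7 | p | r | p | 7
9 | q | p | q | 9

yes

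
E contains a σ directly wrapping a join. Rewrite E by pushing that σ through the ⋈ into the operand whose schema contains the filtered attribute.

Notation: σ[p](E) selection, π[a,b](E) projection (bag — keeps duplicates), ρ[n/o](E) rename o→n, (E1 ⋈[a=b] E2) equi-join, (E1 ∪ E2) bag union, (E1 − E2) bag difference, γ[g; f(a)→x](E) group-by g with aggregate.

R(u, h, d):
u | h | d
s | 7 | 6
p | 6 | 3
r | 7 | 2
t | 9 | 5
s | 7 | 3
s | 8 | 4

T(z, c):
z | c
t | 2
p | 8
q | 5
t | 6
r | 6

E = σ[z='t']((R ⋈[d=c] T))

σ filters on z, owned by the right side.
E' = (R ⋈[d=c] σ[z='t'](T))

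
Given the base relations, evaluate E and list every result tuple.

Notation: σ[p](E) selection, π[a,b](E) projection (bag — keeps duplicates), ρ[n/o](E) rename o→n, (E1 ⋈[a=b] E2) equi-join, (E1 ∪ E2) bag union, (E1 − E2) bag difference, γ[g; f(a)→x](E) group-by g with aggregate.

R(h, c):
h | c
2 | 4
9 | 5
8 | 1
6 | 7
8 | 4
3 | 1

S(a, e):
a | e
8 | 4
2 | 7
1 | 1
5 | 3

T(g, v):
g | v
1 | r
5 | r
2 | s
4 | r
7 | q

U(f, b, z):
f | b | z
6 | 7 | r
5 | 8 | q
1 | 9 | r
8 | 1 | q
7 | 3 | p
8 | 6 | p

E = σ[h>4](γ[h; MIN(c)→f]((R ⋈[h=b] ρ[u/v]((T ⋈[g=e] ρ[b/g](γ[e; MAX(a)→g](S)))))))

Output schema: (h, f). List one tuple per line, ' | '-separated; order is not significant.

Subexpression sizes:
  R → 6
  T → 5
  S → 4
  γ[e; MAX(a)→g](S) → 4
  ρ[b/g](γ[e; MAX(a)→g](S)) → 4
  (T ⋈[g=e] ρ[b/g](γ[e; MAX(a)→g](S))) → 3
  ρ[u/v]((T ⋈[g=e] ρ[b/g](γ[e; MAX(a)→g](S)))) → 3
  (R ⋈[h=b] ρ[u/v]((T ⋈[g=e] ρ[b/g](γ[e; MAX(a)→g](S))))) → 3
  γ[h; MIN(c)→f]((R ⋈[h=b] ρ[u/v]((T ⋈[g=e] ρ[b/g](γ[e; MAX(a)→g](S)))))) → 2
  σ[h>4](γ[h; MIN(c)→f]((R ⋈[h=b] ρ[u/v]((T ⋈[g=e] ρ[b/g](γ[e; MAX(a)→g](S))))))) → 1

== RESULT ==
h | f
8 | 1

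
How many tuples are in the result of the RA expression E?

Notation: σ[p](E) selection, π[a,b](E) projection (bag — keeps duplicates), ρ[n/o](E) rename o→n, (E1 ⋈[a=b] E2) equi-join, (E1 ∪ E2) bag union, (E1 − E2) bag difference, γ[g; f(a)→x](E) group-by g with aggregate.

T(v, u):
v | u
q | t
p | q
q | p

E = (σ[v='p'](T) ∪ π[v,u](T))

Row counts bottom-up:
  T → 3
  σ[v='p'](T) → 1
  T → 3
  π[v,u](T) → 3
  (σ[v='p'](T) ∪ π[v,u](T)) → 4

|E| = 4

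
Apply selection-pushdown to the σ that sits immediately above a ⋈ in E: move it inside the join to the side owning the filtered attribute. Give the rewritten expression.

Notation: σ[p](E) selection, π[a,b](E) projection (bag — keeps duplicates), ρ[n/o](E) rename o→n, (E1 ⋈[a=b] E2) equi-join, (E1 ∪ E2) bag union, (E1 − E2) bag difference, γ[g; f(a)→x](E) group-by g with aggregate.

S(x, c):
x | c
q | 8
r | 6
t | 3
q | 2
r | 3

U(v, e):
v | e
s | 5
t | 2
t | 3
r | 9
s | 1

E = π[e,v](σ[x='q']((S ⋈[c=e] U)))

σ filters on x, owned by the left side.
E' = π[e,v]((σ[x='q'](S) ⋈[c=e] U))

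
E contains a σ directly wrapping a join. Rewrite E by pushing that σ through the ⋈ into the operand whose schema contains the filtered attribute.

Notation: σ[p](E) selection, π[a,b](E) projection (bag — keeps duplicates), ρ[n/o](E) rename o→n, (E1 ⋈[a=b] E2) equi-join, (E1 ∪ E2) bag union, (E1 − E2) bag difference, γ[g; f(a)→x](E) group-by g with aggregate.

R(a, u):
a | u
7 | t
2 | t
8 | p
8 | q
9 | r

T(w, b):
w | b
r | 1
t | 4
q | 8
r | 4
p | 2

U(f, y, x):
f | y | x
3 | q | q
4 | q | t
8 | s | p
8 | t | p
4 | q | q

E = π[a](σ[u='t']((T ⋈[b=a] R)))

σ filters on u, owned by the right side.
E' = π[a]((T ⋈[b=a] σ[u='t'](R)))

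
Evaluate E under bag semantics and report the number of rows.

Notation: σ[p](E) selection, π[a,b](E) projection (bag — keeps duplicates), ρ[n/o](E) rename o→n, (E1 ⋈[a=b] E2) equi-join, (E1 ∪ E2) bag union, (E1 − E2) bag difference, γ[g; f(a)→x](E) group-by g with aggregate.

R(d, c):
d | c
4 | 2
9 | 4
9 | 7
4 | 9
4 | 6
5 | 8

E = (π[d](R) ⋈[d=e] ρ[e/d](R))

Row counts bottom-up:
  R → 6
  π[d](R) → 6
  R → 6
  ρ[e/d](R) → 6
  (π[d](R) ⋈[d=e] ρ[e/d](R)) → 14

|E| = 14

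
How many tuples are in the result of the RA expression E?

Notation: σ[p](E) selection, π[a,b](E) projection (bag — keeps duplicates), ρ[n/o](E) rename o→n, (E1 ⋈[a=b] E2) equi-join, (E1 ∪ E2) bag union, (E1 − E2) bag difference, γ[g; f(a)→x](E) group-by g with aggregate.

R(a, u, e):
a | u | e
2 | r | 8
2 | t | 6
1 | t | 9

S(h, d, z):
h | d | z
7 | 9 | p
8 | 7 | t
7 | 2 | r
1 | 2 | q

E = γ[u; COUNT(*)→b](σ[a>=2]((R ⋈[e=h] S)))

Row counts bottom-up:
  R → 3
  S → 4
  (R ⋈[e=h] S) → 1
  σ[a>=2]((R ⋈[e=h] S)) → 1
  γ[u; COUNT(*)→b](σ[a>=2]((R ⋈[e=h] S))) → 1

|E| = 1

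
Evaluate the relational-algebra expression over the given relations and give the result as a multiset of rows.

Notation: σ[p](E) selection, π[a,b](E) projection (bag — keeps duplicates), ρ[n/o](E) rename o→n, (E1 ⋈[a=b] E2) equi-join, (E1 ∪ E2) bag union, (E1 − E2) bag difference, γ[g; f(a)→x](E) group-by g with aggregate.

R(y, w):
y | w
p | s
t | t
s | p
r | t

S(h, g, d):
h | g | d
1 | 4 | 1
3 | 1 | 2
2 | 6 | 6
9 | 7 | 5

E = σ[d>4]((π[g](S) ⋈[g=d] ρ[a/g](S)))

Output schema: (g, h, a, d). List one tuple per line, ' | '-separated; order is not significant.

Stepwise |·|:
  S → 4
  π[g](S) → 4
  S → 4
  ρ[a/g](S) → 4
  (π[g](S) ⋈[g=d] ρ[a/g](S)) → 2
  σ[d>4]((π[g](S) ⋈[g=d] ρ[a/g](S))) → 1

== RESULT ==
g | h | a | d
6 | 2 | 6 | 6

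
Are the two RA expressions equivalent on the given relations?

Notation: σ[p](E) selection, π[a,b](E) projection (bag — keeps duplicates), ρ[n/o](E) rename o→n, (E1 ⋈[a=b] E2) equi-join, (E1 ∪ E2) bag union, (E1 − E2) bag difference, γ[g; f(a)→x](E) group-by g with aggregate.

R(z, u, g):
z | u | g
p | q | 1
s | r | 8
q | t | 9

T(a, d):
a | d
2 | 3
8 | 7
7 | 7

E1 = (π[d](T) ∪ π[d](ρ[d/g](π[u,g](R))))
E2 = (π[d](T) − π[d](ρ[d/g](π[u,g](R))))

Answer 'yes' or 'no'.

E1 per-node cardinality:
  T → 3
  π[d](T) → 3
  R → 3
  π[u,g](R) → 3
  ρ[d/g](π[u,g](R)) → 3
  π[d](ρ[d/g](π[u,g](R))) → 3
  (π[d](T) ∪ π[d](ρ[d/g](π[u,g](R)))) → 6
E2 per-node cardinality:
  T → 3
  π[d](T) → 3
  R → 3
  π[u,g](R) → 3
  ρ[d/g](π[u,g](R)) → 3
  π[d](ρ[d/g](π[u,g](R))) → 3
  (π[d](T) − π[d](ρ[d/g](π[u,g](R)))) → 3

E1 result:
d
1
3
7
7
8
9
E2 result:
d
3
7
7
Witness: (1,) appears 1× in E1 but 0× in E2.

no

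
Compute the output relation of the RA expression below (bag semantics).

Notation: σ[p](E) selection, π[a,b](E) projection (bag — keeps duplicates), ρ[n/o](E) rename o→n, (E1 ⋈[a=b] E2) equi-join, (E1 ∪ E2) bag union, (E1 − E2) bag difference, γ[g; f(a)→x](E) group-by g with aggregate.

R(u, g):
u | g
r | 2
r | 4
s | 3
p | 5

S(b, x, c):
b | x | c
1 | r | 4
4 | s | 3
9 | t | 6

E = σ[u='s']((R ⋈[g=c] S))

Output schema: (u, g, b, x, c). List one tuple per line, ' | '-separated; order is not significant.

Row counts bottom-up:
  R → 4
  S → 3
  (R ⋈[g=c] S) → 2
  σ[u='s']((R ⋈[g=c] S)) → 1

== RESULT ==
u | g | b | x | c
s | 3 | 4 | s | 3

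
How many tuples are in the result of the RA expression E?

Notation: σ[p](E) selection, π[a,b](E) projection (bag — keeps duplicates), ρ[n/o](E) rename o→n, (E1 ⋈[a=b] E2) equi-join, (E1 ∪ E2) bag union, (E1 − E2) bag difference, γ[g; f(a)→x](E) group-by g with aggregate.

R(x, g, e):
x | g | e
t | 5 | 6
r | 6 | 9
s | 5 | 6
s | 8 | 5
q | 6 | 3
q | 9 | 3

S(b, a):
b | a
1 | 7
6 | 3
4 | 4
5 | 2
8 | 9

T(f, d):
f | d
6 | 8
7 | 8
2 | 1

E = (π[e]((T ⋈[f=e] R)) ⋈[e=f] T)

Subexpression sizes:
  T → 3
  R → 6
  (T ⋈[f=e] R) → 2
  π[e]((T ⋈[f=e] R)) → 2
  T → 3
  (π[e]((T ⋈[f=e] R)) ⋈[e=f] T) → 2

|E| = 2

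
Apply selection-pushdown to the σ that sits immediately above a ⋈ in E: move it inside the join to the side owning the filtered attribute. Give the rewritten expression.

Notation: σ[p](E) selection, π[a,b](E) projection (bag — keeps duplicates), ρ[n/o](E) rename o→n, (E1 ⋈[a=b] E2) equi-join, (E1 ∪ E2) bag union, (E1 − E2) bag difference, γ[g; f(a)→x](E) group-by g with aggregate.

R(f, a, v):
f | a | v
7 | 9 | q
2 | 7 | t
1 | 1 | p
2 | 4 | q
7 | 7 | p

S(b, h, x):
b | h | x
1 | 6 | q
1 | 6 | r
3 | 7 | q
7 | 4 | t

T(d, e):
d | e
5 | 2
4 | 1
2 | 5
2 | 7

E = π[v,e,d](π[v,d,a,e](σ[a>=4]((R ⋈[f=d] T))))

σ filters on a, owned by the left side.
E' = π[v,e,d](π[v,d,a,e]((σ[a>=4](R) ⋈[f=d] T)))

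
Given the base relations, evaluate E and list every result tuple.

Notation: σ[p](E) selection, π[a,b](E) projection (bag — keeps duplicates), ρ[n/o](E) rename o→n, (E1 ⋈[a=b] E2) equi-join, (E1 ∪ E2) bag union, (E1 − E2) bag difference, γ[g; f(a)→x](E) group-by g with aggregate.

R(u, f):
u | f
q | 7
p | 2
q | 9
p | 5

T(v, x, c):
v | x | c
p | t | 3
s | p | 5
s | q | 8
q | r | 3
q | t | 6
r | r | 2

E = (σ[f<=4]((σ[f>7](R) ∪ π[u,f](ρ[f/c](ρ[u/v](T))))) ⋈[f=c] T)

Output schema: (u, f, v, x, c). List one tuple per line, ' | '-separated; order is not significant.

Stepwise |·|:
  R → 4
  σ[f>7](R) → 1
  T → 6
  ρ[u/v](T) → 6
  ρ[f/c](ρ[u/v](T)) → 6
  π[u,f](ρ[f/c](ρ[u/v](T))) → 6
  (σ[f>7](R) ∪ π[u,f](ρ[f/c](ρ[u/v](T)))) → 7
  σ[f<=4]((σ[f>7](R) ∪ π[u,f](ρ[f/c](ρ[u/v](T))))) → 3
  T → 6
  (σ[f<=4]((σ[f>7](R) ∪ π[u,f](ρ[f/c](ρ[u/v](T))))) ⋈[f=c] T) → 5

== RESULT ==
u | f | v | x | c
p | 3 | p | t | 3
p | 3 | q | r | 3
q | 3 | p | t | 3
q | 3 | q | r | 3
r | 2 | r | r | 2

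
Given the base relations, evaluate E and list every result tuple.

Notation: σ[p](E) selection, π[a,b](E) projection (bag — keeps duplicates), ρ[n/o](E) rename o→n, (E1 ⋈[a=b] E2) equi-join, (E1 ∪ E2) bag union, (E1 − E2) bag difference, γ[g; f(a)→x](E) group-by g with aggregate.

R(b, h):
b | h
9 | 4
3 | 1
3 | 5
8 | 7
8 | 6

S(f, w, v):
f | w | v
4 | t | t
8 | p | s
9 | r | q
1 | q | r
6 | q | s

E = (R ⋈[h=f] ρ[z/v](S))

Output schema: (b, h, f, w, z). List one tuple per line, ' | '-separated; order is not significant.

Per-node cardinality:
  R → 5
  S → 5
  ρ[z/v](S) → 5
  (R ⋈[h=f] ρ[z/v](S)) → 3

== RESULT ==
b | h | f | w | z
3 | 1 | 1 | q | r
8 | 6 | 6 | q | s
9 | 4 | 4 | t | t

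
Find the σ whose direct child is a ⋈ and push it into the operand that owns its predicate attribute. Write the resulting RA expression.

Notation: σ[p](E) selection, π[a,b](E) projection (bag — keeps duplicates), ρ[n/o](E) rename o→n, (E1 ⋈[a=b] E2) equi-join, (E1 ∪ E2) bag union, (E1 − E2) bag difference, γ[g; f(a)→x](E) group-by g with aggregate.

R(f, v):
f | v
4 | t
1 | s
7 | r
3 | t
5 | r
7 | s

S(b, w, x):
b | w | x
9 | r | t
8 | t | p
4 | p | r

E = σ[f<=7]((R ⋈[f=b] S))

σ filters on f, owned by the left side.
E' = (σ[f<=7](R) ⋈[f=b] S)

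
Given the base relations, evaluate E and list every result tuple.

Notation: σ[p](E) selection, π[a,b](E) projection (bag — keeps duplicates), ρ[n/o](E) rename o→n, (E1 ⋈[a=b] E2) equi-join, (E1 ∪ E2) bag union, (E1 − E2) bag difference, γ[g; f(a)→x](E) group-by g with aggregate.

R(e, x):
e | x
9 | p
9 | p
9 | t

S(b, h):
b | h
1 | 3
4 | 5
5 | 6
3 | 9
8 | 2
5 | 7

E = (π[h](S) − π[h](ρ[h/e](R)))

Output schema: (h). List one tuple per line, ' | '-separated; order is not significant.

Subexpression sizes:
  S → 6
  π[h](S) → 6
  R → 3
  ρ[h/e](R) → 3
  π[h](ρ[h/e](R)) → 3
  (π[h](S) − π[h](ρ[h/e](R))) → 5

== RESULT ==
h
2
3
5
6
7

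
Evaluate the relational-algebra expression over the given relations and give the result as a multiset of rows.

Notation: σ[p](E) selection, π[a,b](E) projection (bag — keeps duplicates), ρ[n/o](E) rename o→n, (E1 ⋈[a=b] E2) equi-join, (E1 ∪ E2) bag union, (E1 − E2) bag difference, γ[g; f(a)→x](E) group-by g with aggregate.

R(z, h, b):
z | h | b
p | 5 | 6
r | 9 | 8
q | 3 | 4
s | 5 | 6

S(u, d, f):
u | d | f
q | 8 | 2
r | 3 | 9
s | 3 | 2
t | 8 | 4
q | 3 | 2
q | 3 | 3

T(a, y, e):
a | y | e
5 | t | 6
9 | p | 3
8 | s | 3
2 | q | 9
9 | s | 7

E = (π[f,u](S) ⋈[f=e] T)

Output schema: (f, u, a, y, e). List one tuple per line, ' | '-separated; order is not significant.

Subexpression sizes:
  S → 6
  π[f,u](S) → 6
  T → 5
  (π[f,u](S) ⋈[f=e] T) → 3

== RESULT ==
f | u | a | y | e
3 | q | 8 | s | 3
3 | q | 9 | p | 3
9 | r | 2 | q | 9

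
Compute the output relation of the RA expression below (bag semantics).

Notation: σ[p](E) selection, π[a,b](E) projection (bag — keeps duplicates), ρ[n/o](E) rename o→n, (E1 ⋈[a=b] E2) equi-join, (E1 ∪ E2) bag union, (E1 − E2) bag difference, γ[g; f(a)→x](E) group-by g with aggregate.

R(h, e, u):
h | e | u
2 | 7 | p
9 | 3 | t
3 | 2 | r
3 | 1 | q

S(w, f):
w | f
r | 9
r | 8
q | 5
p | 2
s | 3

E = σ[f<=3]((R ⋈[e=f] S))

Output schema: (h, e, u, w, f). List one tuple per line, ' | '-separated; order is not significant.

Subexpression sizes:
  R → 4
  S → 5
  (R ⋈[e=f] S) → 2
  σ[f<=3]((R ⋈[e=f] S)) → 2

== RESULT ==
h | e | u | w | f
3 | 2 | r | p | 2
9 | 3 | t | s | 3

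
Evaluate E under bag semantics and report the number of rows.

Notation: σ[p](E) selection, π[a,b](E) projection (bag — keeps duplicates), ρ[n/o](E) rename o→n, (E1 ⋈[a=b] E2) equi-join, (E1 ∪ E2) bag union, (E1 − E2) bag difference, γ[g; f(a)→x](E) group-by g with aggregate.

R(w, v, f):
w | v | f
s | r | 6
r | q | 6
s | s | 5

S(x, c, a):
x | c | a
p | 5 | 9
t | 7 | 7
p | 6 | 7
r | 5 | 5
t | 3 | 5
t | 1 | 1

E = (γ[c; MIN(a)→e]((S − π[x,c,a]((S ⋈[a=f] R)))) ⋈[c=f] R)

Per-node cardinality:
  S → 6
  S → 6
  R → 3
  (S ⋈[a=f] R) → 2
  π[x,c,a]((S ⋈[a=f] R)) → 2
  (S − π[x,c,a]((S ⋈[a=f] R))) → 4
  γ[c; MIN(a)→e]((S − π[x,c,a]((S ⋈[a=f] R)))) → 4
  R → 3
  (γ[c; MIN(a)→e]((S − π[x,c,a]((S ⋈[a=f] R)))) ⋈[c=f] R) → 3

|E| = 3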